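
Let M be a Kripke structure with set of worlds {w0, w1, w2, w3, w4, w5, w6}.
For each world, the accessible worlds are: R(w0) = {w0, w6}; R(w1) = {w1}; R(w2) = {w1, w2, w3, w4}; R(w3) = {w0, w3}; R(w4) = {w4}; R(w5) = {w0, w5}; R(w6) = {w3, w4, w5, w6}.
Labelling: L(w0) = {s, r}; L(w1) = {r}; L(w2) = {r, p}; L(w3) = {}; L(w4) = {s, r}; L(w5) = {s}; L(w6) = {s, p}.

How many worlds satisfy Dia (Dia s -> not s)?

4

Recall that Dia ψ holds at a world iff ψ holds at some accessible world.
Let φ = Dia (Dia s -> not s). Evaluate φ at each world:
  w0 (successors {w0, w6}): φ is false.
  w1 (successors {w1}): φ is true.
  w2 (successors {w1, w2, w3, w4}): φ is true.
  w3 (successors {w0, w3}): φ is true.
  w4 (successors {w4}): φ is false.
  w5 (successors {w0, w5}): φ is false.
  w6 (successors {w3, w4, w5, w6}): φ is true.
For instance, at w1:
  At w1: Dia (Dia s -> not s) requires Dia s -> not s at some successor in {w1}.
    Dia s -> not s holds at w1, so Dia (Dia s -> not s) is true at w1.
      At w1: Dia s is false, not s is true, so Dia s -> not s is true.
Satisfying worlds: {w1, w2, w3, w6}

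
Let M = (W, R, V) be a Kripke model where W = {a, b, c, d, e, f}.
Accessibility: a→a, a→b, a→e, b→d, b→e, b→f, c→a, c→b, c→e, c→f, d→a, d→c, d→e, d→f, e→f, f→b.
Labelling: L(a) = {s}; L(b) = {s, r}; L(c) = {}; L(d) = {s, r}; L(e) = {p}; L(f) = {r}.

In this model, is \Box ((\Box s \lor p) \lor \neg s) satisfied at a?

No

Recall that \Box ψ holds at a world iff ψ holds at every accessible world, and \Diamond ψ holds iff ψ holds at some accessible world.
At a: \Box ((\Box s \lor p) \lor \neg s) requires (\Box s \lor p) \lor \neg s at every successor {a, b, e}.
  (\Box s \lor p) \lor \neg s fails at a, so \Box ((\Box s \lor p) \lor \neg s) is false at a.
    At a: \Box s \lor p is false, \neg s is false, so (\Box s \lor p) \lor \neg s is false.
      At a: \Box s is false, p is false, so \Box s \lor p is false.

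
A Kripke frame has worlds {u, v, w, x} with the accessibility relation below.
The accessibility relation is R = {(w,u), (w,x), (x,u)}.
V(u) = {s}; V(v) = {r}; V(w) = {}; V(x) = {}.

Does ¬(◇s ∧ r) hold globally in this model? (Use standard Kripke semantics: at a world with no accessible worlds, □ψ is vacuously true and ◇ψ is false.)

Let φ = ¬(◇s ∧ r). Evaluate φ at each world:
  u (successors ∅): φ is true.
  v (successors ∅): φ is true.
  w (successors {u, x}): φ is true.
  x (successors {u}): φ is true.
For instance, at w:
  At w: ◇s ∧ r is false, so ¬(◇s ∧ r) is true.
    At w: ◇s is true, r is false, so ◇s ∧ r is false.
      At w: ◇s requires s at some successor in {u, x}.
        s holds at u, so ◇s is true at w.

Yes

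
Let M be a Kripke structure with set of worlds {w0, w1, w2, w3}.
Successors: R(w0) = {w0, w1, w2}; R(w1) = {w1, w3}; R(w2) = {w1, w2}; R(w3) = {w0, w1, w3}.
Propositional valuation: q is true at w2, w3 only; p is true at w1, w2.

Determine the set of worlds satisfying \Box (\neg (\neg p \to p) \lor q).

Recall that \Box ψ holds at a world iff ψ holds at every accessible world, and \Diamond ψ holds iff ψ holds at some accessible world.
Let φ = \Box (\neg (\neg p \to p) \lor q). Evaluate φ at each world:
  w0 (successors {w0, w1, w2}): φ is false.
  w1 (successors {w1, w3}): φ is false.
  w2 (successors {w1, w2}): φ is false.
  w3 (successors {w0, w1, w3}): φ is false.
For instance, at w3:
  At w3: \Box (\neg (\neg p \to p) \lor q) requires \neg (\neg p \to p) \lor q at every successor {w0, w1, w3}.
    \neg (\neg p \to p) \lor q fails at w1, so \Box (\neg (\neg p \to p) \lor q) is false at w3.
Satisfying worlds: none.

none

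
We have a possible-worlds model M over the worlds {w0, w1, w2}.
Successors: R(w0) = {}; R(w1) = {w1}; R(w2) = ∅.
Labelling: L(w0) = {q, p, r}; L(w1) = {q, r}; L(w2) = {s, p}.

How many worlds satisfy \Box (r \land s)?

Let φ = \Box (r \land s). Evaluate φ at each world:
  w0 (successors ∅): φ is true.
  w1 (successors {w1}): φ is false.
  w2 (successors ∅): φ is true.
For instance, at w1:
  At w1: \Box (r \land s) requires r \land s at every successor {w1}.
    r \land s fails at w1, so \Box (r \land s) is false at w1.
Satisfying worlds: {w0, w2}

2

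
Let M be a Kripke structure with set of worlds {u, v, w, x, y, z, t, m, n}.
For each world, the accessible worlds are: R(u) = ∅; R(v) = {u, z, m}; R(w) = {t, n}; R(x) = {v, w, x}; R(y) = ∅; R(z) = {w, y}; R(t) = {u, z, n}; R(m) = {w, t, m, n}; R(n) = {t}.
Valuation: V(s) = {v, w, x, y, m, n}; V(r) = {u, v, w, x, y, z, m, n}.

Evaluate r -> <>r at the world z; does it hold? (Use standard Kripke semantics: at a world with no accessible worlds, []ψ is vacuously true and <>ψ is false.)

At z: r is true, <>r is true, so r -> <>r is true.
  At z: <>r requires r at some successor in {w, y}.
    r holds at w, so <>r is true at z.

Yes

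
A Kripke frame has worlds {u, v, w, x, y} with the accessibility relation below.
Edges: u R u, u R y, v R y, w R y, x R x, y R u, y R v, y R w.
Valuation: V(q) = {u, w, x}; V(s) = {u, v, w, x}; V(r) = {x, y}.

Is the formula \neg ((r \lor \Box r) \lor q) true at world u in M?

At u: (r \lor \Box r) \lor q is true, so \neg ((r \lor \Box r) \lor q) is false.
  At u: r \lor \Box r is false, q is true, so (r \lor \Box r) \lor q is true.
    At u: r is false, \Box r is false, so r \lor \Box r is false.
      At u: \Box r requires r at every successor {u, y}.
        r fails at u, so \Box r is false at u.

No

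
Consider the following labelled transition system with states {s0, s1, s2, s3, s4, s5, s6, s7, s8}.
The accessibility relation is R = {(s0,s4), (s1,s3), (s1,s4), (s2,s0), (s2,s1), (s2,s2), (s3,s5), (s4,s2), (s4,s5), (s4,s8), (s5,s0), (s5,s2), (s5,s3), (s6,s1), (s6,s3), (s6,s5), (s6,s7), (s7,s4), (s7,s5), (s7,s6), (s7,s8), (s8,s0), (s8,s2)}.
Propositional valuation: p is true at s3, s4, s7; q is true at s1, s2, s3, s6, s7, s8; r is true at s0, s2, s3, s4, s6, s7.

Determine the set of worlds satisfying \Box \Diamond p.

Let φ = \Box \Diamond p. Evaluate φ at each world:
  s0 (successors {s4}): φ is false.
  s1 (successors {s3, s4}): φ is false.
  s2 (successors {s0, s1, s2}): φ is false.
  s3 (successors {s5}): φ is true.
  s4 (successors {s2, s5, s8}): φ is false.
  s5 (successors {s0, s2, s3}): φ is false.
  s6 (successors {s1, s3, s5, s7}): φ is false.
  s7 (successors {s4, s5, s6, s8}): φ is false.
  s8 (successors {s0, s2}): φ is false.
For instance, at s6:
  At s6: \Box \Diamond p requires \Diamond p at every successor {s1, s3, s5, s7}.
    \Diamond p fails at s3, so \Box \Diamond p is false at s6.
      At s3: \Diamond p requires p at some successor in {s5}.
        At s5: p is false.
      So \Diamond p is false at s3.
Satisfying worlds: {s3}

s3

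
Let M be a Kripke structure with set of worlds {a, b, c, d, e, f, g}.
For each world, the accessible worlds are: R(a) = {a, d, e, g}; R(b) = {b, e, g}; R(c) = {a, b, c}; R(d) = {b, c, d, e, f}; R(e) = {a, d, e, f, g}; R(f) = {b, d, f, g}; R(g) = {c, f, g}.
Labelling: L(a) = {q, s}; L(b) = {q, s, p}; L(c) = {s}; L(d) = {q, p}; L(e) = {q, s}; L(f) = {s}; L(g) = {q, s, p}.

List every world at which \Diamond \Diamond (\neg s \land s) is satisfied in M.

Let φ = \Diamond \Diamond (\neg s \land s). Evaluate φ at each world:
  a (successors {a, d, e, g}): φ is false.
  b (successors {b, e, g}): φ is false.
  c (successors {a, b, c}): φ is false.
  d (successors {b, c, d, e, f}): φ is false.
  e (successors {a, d, e, f, g}): φ is false.
  f (successors {b, d, f, g}): φ is false.
  g (successors {c, f, g}): φ is false.
For instance, at c:
  At c: \Diamond \Diamond (\neg s \land s) requires \Diamond (\neg s \land s) at some successor in {a, b, c}.
    At a: \Diamond (\neg s \land s) is false.
    At b: \Diamond (\neg s \land s) is false.
    At c: \Diamond (\neg s \land s) is false.
  So \Diamond \Diamond (\neg s \land s) is false at c.
Satisfying worlds: none.

none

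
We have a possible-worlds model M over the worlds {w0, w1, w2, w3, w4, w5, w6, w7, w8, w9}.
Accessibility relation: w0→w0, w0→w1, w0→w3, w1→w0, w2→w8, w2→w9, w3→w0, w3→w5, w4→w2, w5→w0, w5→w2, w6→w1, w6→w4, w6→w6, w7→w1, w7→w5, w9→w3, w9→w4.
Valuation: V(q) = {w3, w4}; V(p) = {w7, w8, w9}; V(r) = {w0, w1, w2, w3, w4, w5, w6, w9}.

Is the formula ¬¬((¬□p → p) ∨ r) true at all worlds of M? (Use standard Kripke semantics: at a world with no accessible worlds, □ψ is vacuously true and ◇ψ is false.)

Yes

Recall that □ψ holds at a world iff ψ holds at every accessible world, and ◇ψ holds iff ψ holds at some accessible world.
Let φ = ¬¬((¬□p → p) ∨ r). Evaluate φ at each world:
  w0 (successors {w0, w1, w3}): φ is true.
  w1 (successors {w0}): φ is true.
  w2 (successors {w8, w9}): φ is true.
  w3 (successors {w0, w5}): φ is true.
  w4 (successors {w2}): φ is true.
  w5 (successors {w0, w2}): φ is true.
  w6 (successors {w1, w4, w6}): φ is true.
  w7 (successors {w1, w5}): φ is true.
  w8 (successors ∅): φ is true.
  w9 (successors {w3, w4}): φ is true.
For instance, at w4:
  At w4: ¬((¬□p → p) ∨ r) is false, so ¬¬((¬□p → p) ∨ r) is true.
    At w4: (¬□p → p) ∨ r is true, so ¬((¬□p → p) ∨ r) is false.
      At w4: ¬□p → p is false, r is true, so (¬□p → p) ∨ r is true.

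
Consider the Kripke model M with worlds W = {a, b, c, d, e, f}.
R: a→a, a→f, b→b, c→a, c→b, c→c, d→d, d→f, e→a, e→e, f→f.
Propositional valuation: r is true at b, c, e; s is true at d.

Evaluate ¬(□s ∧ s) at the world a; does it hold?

Yes

At a: □s ∧ s is false, so ¬(□s ∧ s) is true.
  At a: □s is false, s is false, so □s ∧ s is false.
    At a: □s requires s at every successor {a, f}.
      s fails at a, so □s is false at a.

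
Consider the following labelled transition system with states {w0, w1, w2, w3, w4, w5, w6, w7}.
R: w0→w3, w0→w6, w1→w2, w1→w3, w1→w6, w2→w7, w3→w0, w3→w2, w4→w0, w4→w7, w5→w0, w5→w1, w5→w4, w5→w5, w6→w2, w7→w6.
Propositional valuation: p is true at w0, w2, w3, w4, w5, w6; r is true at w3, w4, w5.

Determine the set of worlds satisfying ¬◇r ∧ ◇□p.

w2, w3, w4, w7

Let φ = ¬◇r ∧ ◇□p. Evaluate φ at each world:
  w0 (successors {w3, w6}): φ is false.
  w1 (successors {w2, w3, w6}): φ is false.
  w2 (successors {w7}): φ is true.
  w3 (successors {w0, w2}): φ is true.
  w4 (successors {w0, w7}): φ is true.
  w5 (successors {w0, w1, w4, w5}): φ is false.
  w6 (successors {w2}): φ is false.
  w7 (successors {w6}): φ is true.
For instance, at w0:
  At w0: ¬◇r is false, ◇□p is true, so ¬◇r ∧ ◇□p is false.
    At w0: ◇r is true, so ¬◇r is false.
      At w0: ◇r requires r at some successor in {w3, w6}.
        r holds at w3, so ◇r is true at w0.
    At w0: ◇□p requires □p at some successor in {w3, w6}.
      □p holds at w3, so ◇□p is true at w0.
Satisfying worlds: {w2, w3, w4, w7}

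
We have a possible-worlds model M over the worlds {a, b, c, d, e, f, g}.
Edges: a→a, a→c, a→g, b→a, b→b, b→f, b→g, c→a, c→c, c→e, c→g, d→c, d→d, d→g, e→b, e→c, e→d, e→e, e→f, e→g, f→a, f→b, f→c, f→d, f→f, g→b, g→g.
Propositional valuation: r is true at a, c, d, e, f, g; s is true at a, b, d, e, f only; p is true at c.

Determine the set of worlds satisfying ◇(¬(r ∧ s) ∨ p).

a, b, c, d, e, f, g

Let φ = ◇(¬(r ∧ s) ∨ p). Evaluate φ at each world:
  a (successors {a, c, g}): φ is true.
  b (successors {a, b, f, g}): φ is true.
  c (successors {a, c, e, g}): φ is true.
  d (successors {c, d, g}): φ is true.
  e (successors {b, c, d, e, f, g}): φ is true.
  f (successors {a, b, c, d, f}): φ is true.
  g (successors {b, g}): φ is true.
For instance, at f:
  At f: ◇(¬(r ∧ s) ∨ p) requires ¬(r ∧ s) ∨ p at some successor in {a, b, c, d, f}.
    ¬(r ∧ s) ∨ p holds at b, so ◇(¬(r ∧ s) ∨ p) is true at f.
Satisfying worlds: {a, b, c, d, e, f, g}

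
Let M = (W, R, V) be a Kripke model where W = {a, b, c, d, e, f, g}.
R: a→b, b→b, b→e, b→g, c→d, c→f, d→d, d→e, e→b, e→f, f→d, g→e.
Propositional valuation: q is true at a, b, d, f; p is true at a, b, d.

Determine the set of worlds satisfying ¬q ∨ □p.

a, c, e, f, g

Let φ = ¬q ∨ □p. Evaluate φ at each world:
  a (successors {b}): φ is true.
  b (successors {b, e, g}): φ is false.
  c (successors {d, f}): φ is true.
  d (successors {d, e}): φ is false.
  e (successors {b, f}): φ is true.
  f (successors {d}): φ is true.
  g (successors {e}): φ is true.
For instance, at a:
  At a: ¬q is false, □p is true, so ¬q ∨ □p is true.
    At a: □p requires p at every successor {b}.
      At b: p is true.
    So □p is true at a.
Satisfying worlds: {a, c, e, f, g}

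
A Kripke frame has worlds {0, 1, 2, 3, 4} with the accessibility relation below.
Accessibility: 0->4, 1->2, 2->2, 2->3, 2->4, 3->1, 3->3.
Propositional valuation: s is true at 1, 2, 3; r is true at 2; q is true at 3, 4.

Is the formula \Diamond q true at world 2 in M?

At 2: \Diamond q requires q at some successor in {2, 3, 4}.
  q holds at 3, so \Diamond q is true at 2.

Yes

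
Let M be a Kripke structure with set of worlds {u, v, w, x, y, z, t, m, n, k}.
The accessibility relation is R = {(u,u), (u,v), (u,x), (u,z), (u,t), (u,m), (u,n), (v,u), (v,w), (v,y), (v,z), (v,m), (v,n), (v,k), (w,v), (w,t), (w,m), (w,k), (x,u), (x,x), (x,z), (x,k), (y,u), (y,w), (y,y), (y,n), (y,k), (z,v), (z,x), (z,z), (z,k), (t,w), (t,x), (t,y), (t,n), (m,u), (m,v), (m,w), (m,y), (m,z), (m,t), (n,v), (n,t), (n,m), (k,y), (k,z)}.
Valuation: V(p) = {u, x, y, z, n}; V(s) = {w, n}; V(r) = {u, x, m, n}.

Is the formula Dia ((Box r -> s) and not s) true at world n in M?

Yes

At n: Dia ((Box r -> s) and not s) requires (Box r -> s) and not s at some successor in {v, t, m}.
  (Box r -> s) and not s holds at v, so Dia ((Box r -> s) and not s) is true at n.
    At v: Box r -> s is true, not s is true, so (Box r -> s) and not s is true.
      At v: Box r is false, s is false, so Box r -> s is true.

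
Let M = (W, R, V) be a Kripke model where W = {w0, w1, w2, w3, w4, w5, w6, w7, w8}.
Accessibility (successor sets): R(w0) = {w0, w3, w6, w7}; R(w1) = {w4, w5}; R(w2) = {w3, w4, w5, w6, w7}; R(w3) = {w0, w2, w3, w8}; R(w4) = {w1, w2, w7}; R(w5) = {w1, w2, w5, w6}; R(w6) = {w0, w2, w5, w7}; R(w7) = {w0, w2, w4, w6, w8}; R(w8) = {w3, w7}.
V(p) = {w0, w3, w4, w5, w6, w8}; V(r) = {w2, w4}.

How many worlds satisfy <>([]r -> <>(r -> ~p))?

Recall that []ψ holds at a world iff ψ holds at every accessible world, and <>ψ holds iff ψ holds at some accessible world.
Let φ = <>([]r -> <>(r -> ~p)). Evaluate φ at each world:
  w0 (successors {w0, w3, w6, w7}): φ is true.
  w1 (successors {w4, w5}): φ is true.
  w2 (successors {w3, w4, w5, w6, w7}): φ is true.
  w3 (successors {w0, w2, w3, w8}): φ is true.
  w4 (successors {w1, w2, w7}): φ is true.
  w5 (successors {w1, w2, w5, w6}): φ is true.
  w6 (successors {w0, w2, w5, w7}): φ is true.
  w7 (successors {w0, w2, w4, w6, w8}): φ is true.
  w8 (successors {w3, w7}): φ is true.
For instance, at w2:
  At w2: <>([]r -> <>(r -> ~p)) requires []r -> <>(r -> ~p) at some successor in {w3, w4, w5, w6, w7}.
    []r -> <>(r -> ~p) holds at w3, so <>([]r -> <>(r -> ~p)) is true at w2.
      At w3: []r is false, <>(r -> ~p) is true, so []r -> <>(r -> ~p) is true.
Satisfying worlds: {w0, w1, w2, w3, w4, w5, w6, w7, w8}

9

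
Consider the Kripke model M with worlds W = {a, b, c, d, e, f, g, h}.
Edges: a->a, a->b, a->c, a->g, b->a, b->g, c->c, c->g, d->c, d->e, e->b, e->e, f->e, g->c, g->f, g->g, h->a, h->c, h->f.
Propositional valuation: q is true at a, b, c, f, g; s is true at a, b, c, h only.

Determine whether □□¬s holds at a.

No

At a: □□¬s requires □¬s at every successor {a, b, c, g}.
  □¬s fails at a, so □□¬s is false at a.
    At a: □¬s requires ¬s at every successor {a, b, c, g}.
      ¬s fails at a, so □¬s is false at a.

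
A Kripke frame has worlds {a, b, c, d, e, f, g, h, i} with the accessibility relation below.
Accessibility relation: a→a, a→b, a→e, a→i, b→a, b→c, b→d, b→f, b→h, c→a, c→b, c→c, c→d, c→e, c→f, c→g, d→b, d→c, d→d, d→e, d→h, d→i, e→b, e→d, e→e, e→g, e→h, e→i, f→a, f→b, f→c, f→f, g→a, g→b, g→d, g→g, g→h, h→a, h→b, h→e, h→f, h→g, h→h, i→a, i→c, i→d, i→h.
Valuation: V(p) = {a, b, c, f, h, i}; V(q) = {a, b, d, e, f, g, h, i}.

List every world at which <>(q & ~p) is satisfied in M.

a, b, c, d, e, g, h, i

Let φ = <>(q & ~p). Evaluate φ at each world:
  a (successors {a, b, e, i}): φ is true.
  b (successors {a, c, d, f, h}): φ is true.
  c (successors {a, b, c, d, e, f, g}): φ is true.
  d (successors {b, c, d, e, h, i}): φ is true.
  e (successors {b, d, e, g, h, i}): φ is true.
  f (successors {a, b, c, f}): φ is false.
  g (successors {a, b, d, g, h}): φ is true.
  h (successors {a, b, e, f, g, h}): φ is true.
  i (successors {a, c, d, h}): φ is true.
For instance, at d:
  At d: <>(q & ~p) requires q & ~p at some successor in {b, c, d, e, h, i}.
    q & ~p holds at d, so <>(q & ~p) is true at d.
Satisfying worlds: {a, b, c, d, e, g, h, i}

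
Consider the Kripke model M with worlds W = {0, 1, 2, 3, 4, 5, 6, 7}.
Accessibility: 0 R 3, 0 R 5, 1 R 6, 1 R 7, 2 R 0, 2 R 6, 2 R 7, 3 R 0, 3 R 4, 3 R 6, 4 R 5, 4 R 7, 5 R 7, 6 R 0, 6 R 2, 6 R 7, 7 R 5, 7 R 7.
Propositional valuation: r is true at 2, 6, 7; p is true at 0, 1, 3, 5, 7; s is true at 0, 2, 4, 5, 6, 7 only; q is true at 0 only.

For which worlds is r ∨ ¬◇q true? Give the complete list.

0, 1, 2, 4, 5, 6, 7

Recall that ◇ψ holds at a world iff ψ holds at some accessible world.
Let φ = r ∨ ¬◇q. Evaluate φ at each world:
  0 (successors {3, 5}): φ is true.
  1 (successors {6, 7}): φ is true.
  2 (successors {0, 6, 7}): φ is true.
  3 (successors {0, 4, 6}): φ is false.
  4 (successors {5, 7}): φ is true.
  5 (successors {7}): φ is true.
  6 (successors {0, 2, 7}): φ is true.
  7 (successors {5, 7}): φ is true.
For instance, at 7:
  At 7: r is true, ¬◇q is true, so r ∨ ¬◇q is true.
    At 7: ◇q is false, so ¬◇q is true.
      At 7: ◇q requires q at some successor in {5, 7}.
        At 5: q is false.
        At 7: q is false.
      So ◇q is false at 7.
Satisfying worlds: {0, 1, 2, 4, 5, 6, 7}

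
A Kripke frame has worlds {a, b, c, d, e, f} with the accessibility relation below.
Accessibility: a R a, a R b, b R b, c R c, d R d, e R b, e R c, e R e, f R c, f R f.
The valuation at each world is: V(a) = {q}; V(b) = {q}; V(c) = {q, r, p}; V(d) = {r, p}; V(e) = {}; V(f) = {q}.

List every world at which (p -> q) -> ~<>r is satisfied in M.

a, b, d

Let φ = (p -> q) -> ~<>r. Evaluate φ at each world:
  a (successors {a, b}): φ is true.
  b (successors {b}): φ is true.
  c (successors {c}): φ is false.
  d (successors {d}): φ is true.
  e (successors {b, c, e}): φ is false.
  f (successors {c, f}): φ is false.
For instance, at c:
  At c: p -> q is true, ~<>r is false, so (p -> q) -> ~<>r is false.
    At c: <>r is true, so ~<>r is false.
      At c: <>r requires r at some successor in {c}.
        r holds at c, so <>r is true at c.
Satisfying worlds: {a, b, d}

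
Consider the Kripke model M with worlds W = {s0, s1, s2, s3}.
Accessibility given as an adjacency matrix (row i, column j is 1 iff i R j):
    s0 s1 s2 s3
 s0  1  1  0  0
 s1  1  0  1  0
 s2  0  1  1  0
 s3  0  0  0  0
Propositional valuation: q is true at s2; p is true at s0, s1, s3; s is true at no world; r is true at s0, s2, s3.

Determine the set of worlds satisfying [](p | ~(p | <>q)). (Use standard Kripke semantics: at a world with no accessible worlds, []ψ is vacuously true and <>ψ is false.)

s0, s3

Let φ = [](p | ~(p | <>q)). Evaluate φ at each world:
  s0 (successors {s0, s1}): φ is true.
  s1 (successors {s0, s2}): φ is false.
  s2 (successors {s1, s2}): φ is false.
  s3 (successors ∅): φ is true.
For instance, at s0:
  At s0: [](p | ~(p | <>q)) requires p | ~(p | <>q) at every successor {s0, s1}.
      At s0: p is true, ~(p | <>q) is false, so p | ~(p | <>q) is true.
      At s1: p is true, ~(p | <>q) is false, so p | ~(p | <>q) is true.
  So [](p | ~(p | <>q)) is true at s0.
Satisfying worlds: {s0, s3}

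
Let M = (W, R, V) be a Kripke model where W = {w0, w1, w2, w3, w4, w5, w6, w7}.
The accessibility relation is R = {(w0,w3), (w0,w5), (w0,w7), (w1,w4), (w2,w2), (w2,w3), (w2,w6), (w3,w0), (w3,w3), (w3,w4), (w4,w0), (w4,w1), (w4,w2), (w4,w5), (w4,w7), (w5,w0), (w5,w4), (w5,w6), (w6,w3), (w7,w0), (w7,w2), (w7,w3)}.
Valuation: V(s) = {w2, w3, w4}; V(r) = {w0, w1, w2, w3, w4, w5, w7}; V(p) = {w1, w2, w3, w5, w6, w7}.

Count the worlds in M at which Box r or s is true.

7

Let φ = Box r or s. Evaluate φ at each world:
  w0 (successors {w3, w5, w7}): φ is true.
  w1 (successors {w4}): φ is true.
  w2 (successors {w2, w3, w6}): φ is true.
  w3 (successors {w0, w3, w4}): φ is true.
  w4 (successors {w0, w1, w2, w5, w7}): φ is true.
  w5 (successors {w0, w4, w6}): φ is false.
  w6 (successors {w3}): φ is true.
  w7 (successors {w0, w2, w3}): φ is true.
For instance, at w1:
  At w1: Box r is true, s is false, so Box r or s is true.
    At w1: Box r requires r at every successor {w4}.
      At w4: r is true.
    So Box r is true at w1.
Satisfying worlds: {w0, w1, w2, w3, w4, w6, w7}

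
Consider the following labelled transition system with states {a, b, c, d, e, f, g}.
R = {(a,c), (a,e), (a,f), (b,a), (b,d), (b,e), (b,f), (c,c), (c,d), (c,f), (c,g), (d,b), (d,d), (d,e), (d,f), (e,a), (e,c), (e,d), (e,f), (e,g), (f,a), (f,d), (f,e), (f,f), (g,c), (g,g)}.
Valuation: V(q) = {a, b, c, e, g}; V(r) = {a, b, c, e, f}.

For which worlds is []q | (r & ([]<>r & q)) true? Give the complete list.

a, b, c, e, g

Let φ = []q | (r & ([]<>r & q)). Evaluate φ at each world:
  a (successors {c, e, f}): φ is true.
  b (successors {a, d, e, f}): φ is true.
  c (successors {c, d, f, g}): φ is true.
  d (successors {b, d, e, f}): φ is false.
  e (successors {a, c, d, f, g}): φ is true.
  f (successors {a, d, e, f}): φ is false.
  g (successors {c, g}): φ is true.
For instance, at b:
  At b: []q is false, r & ([]<>r & q) is true, so []q | (r & ([]<>r & q)) is true.
    At b: []q requires q at every successor {a, d, e, f}.
      q fails at d, so []q is false at b.
    At b: r is true, []<>r & q is true, so r & ([]<>r & q) is true.
      At b: []<>r is true, q is true, so []<>r & q is true.
Satisfying worlds: {a, b, c, e, g}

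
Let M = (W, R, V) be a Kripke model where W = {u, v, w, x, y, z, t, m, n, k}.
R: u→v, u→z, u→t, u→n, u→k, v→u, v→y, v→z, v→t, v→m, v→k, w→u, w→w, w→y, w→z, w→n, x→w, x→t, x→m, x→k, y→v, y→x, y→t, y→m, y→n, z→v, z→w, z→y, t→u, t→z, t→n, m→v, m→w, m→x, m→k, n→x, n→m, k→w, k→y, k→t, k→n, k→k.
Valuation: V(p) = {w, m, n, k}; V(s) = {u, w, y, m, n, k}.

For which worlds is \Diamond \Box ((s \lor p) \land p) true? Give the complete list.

none

Let φ = \Diamond \Box ((s \lor p) \land p). Evaluate φ at each world:
  u (successors {v, z, t, n, k}): φ is false.
  v (successors {u, y, z, t, m, k}): φ is false.
  w (successors {u, w, y, z, n}): φ is false.
  x (successors {w, t, m, k}): φ is false.
  y (successors {v, x, t, m, n}): φ is false.
  z (successors {v, w, y}): φ is false.
  t (successors {u, z, n}): φ is false.
  m (successors {v, w, x, k}): φ is false.
  n (successors {x, m}): φ is false.
  k (successors {w, y, t, n, k}): φ is false.
For instance, at m:
  At m: \Diamond \Box ((s \lor p) \land p) requires \Box ((s \lor p) \land p) at some successor in {v, w, x, k}.
    At v: \Box ((s \lor p) \land p) is false.
    At w: \Box ((s \lor p) \land p) is false.
    At x: \Box ((s \lor p) \land p) is false.
    At k: \Box ((s \lor p) \land p) is false.
  So \Diamond \Box ((s \lor p) \land p) is false at m.
Satisfying worlds: none.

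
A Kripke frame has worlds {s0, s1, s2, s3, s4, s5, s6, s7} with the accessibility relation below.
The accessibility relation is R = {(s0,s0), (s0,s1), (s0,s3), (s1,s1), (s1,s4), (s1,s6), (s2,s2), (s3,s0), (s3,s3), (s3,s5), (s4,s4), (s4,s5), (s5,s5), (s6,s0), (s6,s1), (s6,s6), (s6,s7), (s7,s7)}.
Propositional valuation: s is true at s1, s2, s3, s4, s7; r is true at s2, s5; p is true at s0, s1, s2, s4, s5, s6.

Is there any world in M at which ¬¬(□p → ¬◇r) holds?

Yes

Let φ = ¬¬(□p → ¬◇r). Evaluate φ at each world:
  s0 (successors {s0, s1, s3}): φ is true.
  s1 (successors {s1, s4, s6}): φ is true.
  s2 (successors {s2}): φ is false.
  s3 (successors {s0, s3, s5}): φ is true.
  s4 (successors {s4, s5}): φ is false.
  s5 (successors {s5}): φ is false.
  s6 (successors {s0, s1, s6, s7}): φ is true.
  s7 (successors {s7}): φ is true.
Detail at s0 (witness):
  At s0: ¬(□p → ¬◇r) is false, so ¬¬(□p → ¬◇r) is true.
    At s0: □p → ¬◇r is true, so ¬(□p → ¬◇r) is false.
      At s0: □p is false, ¬◇r is true, so □p → ¬◇r is true.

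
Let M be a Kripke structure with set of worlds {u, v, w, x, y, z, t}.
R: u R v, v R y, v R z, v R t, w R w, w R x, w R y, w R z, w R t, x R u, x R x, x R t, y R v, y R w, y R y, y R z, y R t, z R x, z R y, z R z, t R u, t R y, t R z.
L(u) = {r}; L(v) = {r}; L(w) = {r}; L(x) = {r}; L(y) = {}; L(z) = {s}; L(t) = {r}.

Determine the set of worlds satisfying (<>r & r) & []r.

Let φ = (<>r & r) & []r. Evaluate φ at each world:
  u (successors {v}): φ is true.
  v (successors {y, z, t}): φ is false.
  w (successors {w, x, y, z, t}): φ is false.
  x (successors {u, x, t}): φ is true.
  y (successors {v, w, y, z, t}): φ is false.
  z (successors {x, y, z}): φ is false.
  t (successors {u, y, z}): φ is false.
For instance, at z:
  At z: <>r & r is false, []r is false, so (<>r & r) & []r is false.
    At z: <>r is true, r is false, so <>r & r is false.
      At z: <>r requires r at some successor in {x, y, z}.
        r holds at x, so <>r is true at z.
    At z: []r requires r at every successor {x, y, z}.
      r fails at y, so []r is false at z.
Satisfying worlds: {u, x}

u, x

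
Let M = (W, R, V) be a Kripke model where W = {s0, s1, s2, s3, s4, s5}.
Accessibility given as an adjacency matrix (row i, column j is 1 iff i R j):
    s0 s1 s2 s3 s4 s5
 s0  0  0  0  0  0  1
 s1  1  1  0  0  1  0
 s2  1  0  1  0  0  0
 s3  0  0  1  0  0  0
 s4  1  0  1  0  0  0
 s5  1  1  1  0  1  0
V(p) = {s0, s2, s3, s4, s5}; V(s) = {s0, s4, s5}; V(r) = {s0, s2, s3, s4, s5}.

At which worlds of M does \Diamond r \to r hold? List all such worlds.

Let φ = \Diamond r \to r. Evaluate φ at each world:
  s0 (successors {s5}): φ is true.
  s1 (successors {s0, s1, s4}): φ is false.
  s2 (successors {s0, s2}): φ is true.
  s3 (successors {s2}): φ is true.
  s4 (successors {s0, s2}): φ is true.
  s5 (successors {s0, s1, s2, s4}): φ is true.
For instance, at s1:
  At s1: \Diamond r is true, r is false, so \Diamond r \to r is false.
    At s1: \Diamond r requires r at some successor in {s0, s1, s4}.
      r holds at s0, so \Diamond r is true at s1.
Satisfying worlds: {s0, s2, s3, s4, s5}

s0, s2, s3, s4, s5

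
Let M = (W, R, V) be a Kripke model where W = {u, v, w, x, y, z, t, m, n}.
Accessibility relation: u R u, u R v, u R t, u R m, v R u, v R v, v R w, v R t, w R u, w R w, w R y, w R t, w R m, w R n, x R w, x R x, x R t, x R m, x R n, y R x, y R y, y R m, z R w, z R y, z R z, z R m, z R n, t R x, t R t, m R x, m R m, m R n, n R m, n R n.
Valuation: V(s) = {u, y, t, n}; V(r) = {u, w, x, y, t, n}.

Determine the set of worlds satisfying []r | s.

u, y, t, n

Recall that []ψ holds at a world iff ψ holds at every accessible world, and <>ψ holds iff ψ holds at some accessible world.
Let φ = []r | s. Evaluate φ at each world:
  u (successors {u, v, t, m}): φ is true.
  v (successors {u, v, w, t}): φ is false.
  w (successors {u, w, y, t, m, n}): φ is false.
  x (successors {w, x, t, m, n}): φ is false.
  y (successors {x, y, m}): φ is true.
  z (successors {w, y, z, m, n}): φ is false.
  t (successors {x, t}): φ is true.
  m (successors {x, m, n}): φ is false.
  n (successors {m, n}): φ is true.
For instance, at v:
  At v: []r is false, s is false, so []r | s is false.
    At v: []r requires r at every successor {u, v, w, t}.
      r fails at v, so []r is false at v.
Satisfying worlds: {u, y, t, n}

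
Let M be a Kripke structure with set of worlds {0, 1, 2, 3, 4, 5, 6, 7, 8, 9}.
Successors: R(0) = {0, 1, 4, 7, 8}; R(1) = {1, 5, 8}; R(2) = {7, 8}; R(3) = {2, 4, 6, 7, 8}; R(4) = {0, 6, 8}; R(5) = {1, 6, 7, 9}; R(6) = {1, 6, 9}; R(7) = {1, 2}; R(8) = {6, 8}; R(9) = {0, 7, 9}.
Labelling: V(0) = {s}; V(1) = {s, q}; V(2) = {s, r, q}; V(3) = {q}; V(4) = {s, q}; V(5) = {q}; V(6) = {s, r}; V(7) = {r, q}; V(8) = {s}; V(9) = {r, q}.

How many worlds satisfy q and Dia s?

7

Let φ = q and Dia s. Evaluate φ at each world:
  0 (successors {0, 1, 4, 7, 8}): φ is false.
  1 (successors {1, 5, 8}): φ is true.
  2 (successors {7, 8}): φ is true.
  3 (successors {2, 4, 6, 7, 8}): φ is true.
  4 (successors {0, 6, 8}): φ is true.
  5 (successors {1, 6, 7, 9}): φ is true.
  6 (successors {1, 6, 9}): φ is false.
  7 (successors {1, 2}): φ is true.
  8 (successors {6, 8}): φ is false.
  9 (successors {0, 7, 9}): φ is true.
For instance, at 9:
  At 9: q is true, Dia s is true, so q and Dia s is true.
    At 9: Dia s requires s at some successor in {0, 7, 9}.
      s holds at 0, so Dia s is true at 9.
Satisfying worlds: {1, 2, 3, 4, 5, 7, 9}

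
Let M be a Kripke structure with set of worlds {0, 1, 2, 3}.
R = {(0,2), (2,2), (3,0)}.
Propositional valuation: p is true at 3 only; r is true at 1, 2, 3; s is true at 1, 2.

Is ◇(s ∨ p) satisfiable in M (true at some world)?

Yes

Let φ = ◇(s ∨ p). Evaluate φ at each world:
  0 (successors {2}): φ is true.
  1 (successors ∅): φ is false.
  2 (successors {2}): φ is true.
  3 (successors {0}): φ is false.
Detail at 0 (witness):
  At 0: ◇(s ∨ p) requires s ∨ p at some successor in {2}.
    s ∨ p holds at 2, so ◇(s ∨ p) is true at 0.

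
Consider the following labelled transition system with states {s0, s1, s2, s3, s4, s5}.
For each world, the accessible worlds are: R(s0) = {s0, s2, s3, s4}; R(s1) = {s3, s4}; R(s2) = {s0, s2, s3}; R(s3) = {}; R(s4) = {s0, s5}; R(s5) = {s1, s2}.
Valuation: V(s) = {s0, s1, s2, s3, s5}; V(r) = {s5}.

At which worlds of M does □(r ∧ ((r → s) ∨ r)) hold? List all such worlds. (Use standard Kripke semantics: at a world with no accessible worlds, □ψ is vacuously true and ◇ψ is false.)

Recall that □ψ holds at a world iff ψ holds at every accessible world, and ◇ψ holds iff ψ holds at some accessible world.
Let φ = □(r ∧ ((r → s) ∨ r)). Evaluate φ at each world:
  s0 (successors {s0, s2, s3, s4}): φ is false.
  s1 (successors {s3, s4}): φ is false.
  s2 (successors {s0, s2, s3}): φ is false.
  s3 (successors ∅): φ is true.
  s4 (successors {s0, s5}): φ is false.
  s5 (successors {s1, s2}): φ is false.
For instance, at s5:
  At s5: □(r ∧ ((r → s) ∨ r)) requires r ∧ ((r → s) ∨ r) at every successor {s1, s2}.
    r ∧ ((r → s) ∨ r) fails at s1, so □(r ∧ ((r → s) ∨ r)) is false at s5.
Satisfying worlds: {s3}

s3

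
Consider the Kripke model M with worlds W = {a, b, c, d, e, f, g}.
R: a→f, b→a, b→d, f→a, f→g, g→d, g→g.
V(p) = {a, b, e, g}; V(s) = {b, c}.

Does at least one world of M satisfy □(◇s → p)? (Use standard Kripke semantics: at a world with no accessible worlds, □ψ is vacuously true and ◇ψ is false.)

Let φ = □(◇s → p). Evaluate φ at each world:
  a (successors {f}): φ is true.
  b (successors {a, d}): φ is true.
  c (successors ∅): φ is true.
  d (successors ∅): φ is true.
  e (successors ∅): φ is true.
  f (successors {a, g}): φ is true.
  g (successors {d, g}): φ is true.
Detail at a (witness):
  At a: □(◇s → p) requires ◇s → p at every successor {f}.
      At f: ◇s is false, p is false, so ◇s → p is true.
  So □(◇s → p) is true at a.

Yes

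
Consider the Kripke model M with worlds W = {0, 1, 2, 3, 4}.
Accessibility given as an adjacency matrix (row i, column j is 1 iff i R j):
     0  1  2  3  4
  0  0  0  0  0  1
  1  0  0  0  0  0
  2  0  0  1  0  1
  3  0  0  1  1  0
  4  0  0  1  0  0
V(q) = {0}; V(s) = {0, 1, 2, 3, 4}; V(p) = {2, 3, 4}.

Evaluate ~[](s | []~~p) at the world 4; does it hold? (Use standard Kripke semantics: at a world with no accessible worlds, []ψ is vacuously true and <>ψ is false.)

At 4: [](s | []~~p) is true, so ~[](s | []~~p) is false.
  At 4: [](s | []~~p) requires s | []~~p at every successor {2}.
      At 2: s is true, []~~p is true, so s | []~~p is true.
  So [](s | []~~p) is true at 4.

No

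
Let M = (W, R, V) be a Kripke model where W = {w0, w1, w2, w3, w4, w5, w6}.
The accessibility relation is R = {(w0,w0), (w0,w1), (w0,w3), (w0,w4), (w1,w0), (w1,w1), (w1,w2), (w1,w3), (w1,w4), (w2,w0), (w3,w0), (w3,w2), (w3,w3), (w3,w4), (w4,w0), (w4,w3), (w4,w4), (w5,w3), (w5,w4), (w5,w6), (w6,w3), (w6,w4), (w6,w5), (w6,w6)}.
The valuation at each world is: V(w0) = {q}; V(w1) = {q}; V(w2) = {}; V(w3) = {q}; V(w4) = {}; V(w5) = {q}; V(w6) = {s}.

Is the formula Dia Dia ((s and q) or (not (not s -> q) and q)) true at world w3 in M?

No

At w3: Dia Dia ((s and q) or (not (not s -> q) and q)) requires Dia ((s and q) or (not (not s -> q) and q)) at some successor in {w0, w2, w3, w4}.
  At w0: Dia ((s and q) or (not (not s -> q) and q)) is false.
  At w2: Dia ((s and q) or (not (not s -> q) and q)) is false.
  At w3: Dia ((s and q) or (not (not s -> q) and q)) is false.
  At w4: Dia ((s and q) or (not (not s -> q) and q)) is false.
So Dia Dia ((s and q) or (not (not s -> q) and q)) is false at w3.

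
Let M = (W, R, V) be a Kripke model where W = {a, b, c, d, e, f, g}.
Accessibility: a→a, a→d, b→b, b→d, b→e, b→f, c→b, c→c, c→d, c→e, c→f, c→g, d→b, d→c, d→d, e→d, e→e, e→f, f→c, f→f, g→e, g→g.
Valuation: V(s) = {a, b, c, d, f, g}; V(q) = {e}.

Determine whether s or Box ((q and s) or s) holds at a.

Recall that Box ψ holds at a world iff ψ holds at every accessible world, and Dia ψ holds iff ψ holds at some accessible world.
At a: s is true, Box ((q and s) or s) is true, so s or Box ((q and s) or s) is true.
  At a: Box ((q and s) or s) requires (q and s) or s at every successor {a, d}.
    At a: (q and s) or s is true.
    At d: (q and s) or s is true.
  So Box ((q and s) or s) is true at a.

Yes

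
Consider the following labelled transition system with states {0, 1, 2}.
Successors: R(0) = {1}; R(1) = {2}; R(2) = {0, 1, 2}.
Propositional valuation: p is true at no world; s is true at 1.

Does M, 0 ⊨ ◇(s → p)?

No

At 0: ◇(s → p) requires s → p at some successor in {1}.
  At 1: s → p is false.
So ◇(s → p) is false at 0.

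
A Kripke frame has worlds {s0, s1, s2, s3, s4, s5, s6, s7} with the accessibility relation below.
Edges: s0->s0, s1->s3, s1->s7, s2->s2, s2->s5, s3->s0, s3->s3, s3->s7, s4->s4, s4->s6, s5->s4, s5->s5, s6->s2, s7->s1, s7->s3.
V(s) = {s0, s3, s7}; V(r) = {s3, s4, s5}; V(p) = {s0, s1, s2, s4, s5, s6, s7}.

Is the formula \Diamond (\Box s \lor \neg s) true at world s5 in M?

At s5: \Diamond (\Box s \lor \neg s) requires \Box s \lor \neg s at some successor in {s4, s5}.
  \Box s \lor \neg s holds at s4, so \Diamond (\Box s \lor \neg s) is true at s5.
    At s4: \Box s is false, \neg s is true, so \Box s \lor \neg s is true.
      At s4: \Box s requires s at every successor {s4, s6}.
        s fails at s4, so \Box s is false at s4.

Yes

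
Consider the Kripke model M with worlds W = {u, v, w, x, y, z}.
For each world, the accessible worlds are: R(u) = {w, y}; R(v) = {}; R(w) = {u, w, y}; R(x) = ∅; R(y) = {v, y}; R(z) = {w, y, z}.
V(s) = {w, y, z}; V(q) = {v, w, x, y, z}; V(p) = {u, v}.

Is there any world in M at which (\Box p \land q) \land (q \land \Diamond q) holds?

No

Let φ = (\Box p \land q) \land (q \land \Diamond q). Evaluate φ at each world:
  u (successors {w, y}): φ is false.
  v (successors ∅): φ is false.
  w (successors {u, w, y}): φ is false.
  x (successors ∅): φ is false.
  y (successors {v, y}): φ is false.
  z (successors {w, y, z}): φ is false.
For instance, at u:
  At u: \Box p \land q is false, q \land \Diamond q is false, so (\Box p \land q) \land (q \land \Diamond q) is false.
    At u: \Box p is false, q is false, so \Box p \land q is false.
      At u: \Box p requires p at every successor {w, y}.
        p fails at w, so \Box p is false at u.
    At u: q is false, \Diamond q is true, so q \land \Diamond q is false.
      At u: \Diamond q requires q at some successor in {w, y}.
        q holds at w, so \Diamond q is true at u.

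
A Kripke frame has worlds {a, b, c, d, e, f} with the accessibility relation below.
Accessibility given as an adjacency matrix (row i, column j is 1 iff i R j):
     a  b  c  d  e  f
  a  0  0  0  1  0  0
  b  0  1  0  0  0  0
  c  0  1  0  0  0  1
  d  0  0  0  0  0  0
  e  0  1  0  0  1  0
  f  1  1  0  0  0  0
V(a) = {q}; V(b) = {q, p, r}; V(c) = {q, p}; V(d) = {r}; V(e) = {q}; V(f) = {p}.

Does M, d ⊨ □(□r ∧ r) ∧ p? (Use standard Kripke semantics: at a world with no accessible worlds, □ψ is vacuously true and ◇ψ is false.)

No

At d: □(□r ∧ r) is true, p is false, so □(□r ∧ r) ∧ p is false.
  At d: no accessible worlds, so □(□r ∧ r) holds vacuously.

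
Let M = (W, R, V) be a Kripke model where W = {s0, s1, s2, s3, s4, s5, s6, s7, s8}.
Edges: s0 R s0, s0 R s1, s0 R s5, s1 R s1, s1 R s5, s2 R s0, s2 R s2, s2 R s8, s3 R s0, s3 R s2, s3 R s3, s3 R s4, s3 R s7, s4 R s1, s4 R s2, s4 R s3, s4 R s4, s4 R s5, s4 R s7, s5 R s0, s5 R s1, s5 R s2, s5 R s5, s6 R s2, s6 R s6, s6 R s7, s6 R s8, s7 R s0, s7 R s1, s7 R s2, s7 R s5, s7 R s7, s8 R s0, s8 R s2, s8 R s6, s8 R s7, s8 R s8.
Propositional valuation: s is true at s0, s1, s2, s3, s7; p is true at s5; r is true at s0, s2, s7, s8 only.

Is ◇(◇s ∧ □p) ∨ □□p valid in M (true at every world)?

No

Let φ = ◇(◇s ∧ □p) ∨ □□p. Evaluate φ at each world:
  s0 (successors {s0, s1, s5}): φ is false.
  s1 (successors {s1, s5}): φ is false.
  s2 (successors {s0, s2, s8}): φ is false.
  s3 (successors {s0, s2, s3, s4, s7}): φ is false.
  s4 (successors {s1, s2, s3, s4, s5, s7}): φ is false.
  s5 (successors {s0, s1, s2, s5}): φ is false.
  s6 (successors {s2, s6, s7, s8}): φ is false.
  s7 (successors {s0, s1, s2, s5, s7}): φ is false.
  s8 (successors {s0, s2, s6, s7, s8}): φ is false.
Detail at s0 (counterexample):
  At s0: ◇(◇s ∧ □p) is false, □□p is false, so ◇(◇s ∧ □p) ∨ □□p is false.
    At s0: ◇(◇s ∧ □p) requires ◇s ∧ □p at some successor in {s0, s1, s5}.
      At s0: ◇s ∧ □p is false.
      At s1: ◇s ∧ □p is false.
      At s5: ◇s ∧ □p is false.
    So ◇(◇s ∧ □p) is false at s0.
    At s0: □□p requires □p at every successor {s0, s1, s5}.
      □p fails at s0, so □□p is false at s0.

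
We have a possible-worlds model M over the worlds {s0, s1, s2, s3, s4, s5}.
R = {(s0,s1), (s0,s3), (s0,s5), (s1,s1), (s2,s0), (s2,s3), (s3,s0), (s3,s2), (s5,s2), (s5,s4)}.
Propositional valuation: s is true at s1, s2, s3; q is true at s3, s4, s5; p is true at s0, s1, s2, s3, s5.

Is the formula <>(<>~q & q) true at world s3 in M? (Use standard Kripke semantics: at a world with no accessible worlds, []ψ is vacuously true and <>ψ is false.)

No

At s3: <>(<>~q & q) requires <>~q & q at some successor in {s0, s2}.
  At s0: <>~q & q is false.
  At s2: <>~q & q is false.
So <>(<>~q & q) is false at s3.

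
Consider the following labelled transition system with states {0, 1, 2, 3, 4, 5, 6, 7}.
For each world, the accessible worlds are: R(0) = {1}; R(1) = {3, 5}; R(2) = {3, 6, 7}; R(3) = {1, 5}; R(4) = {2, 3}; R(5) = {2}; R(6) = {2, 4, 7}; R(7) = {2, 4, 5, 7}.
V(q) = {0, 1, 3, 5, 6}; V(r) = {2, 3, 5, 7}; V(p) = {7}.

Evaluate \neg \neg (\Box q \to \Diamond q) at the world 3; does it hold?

At 3: \neg (\Box q \to \Diamond q) is false, so \neg \neg (\Box q \to \Diamond q) is true.
  At 3: \Box q \to \Diamond q is true, so \neg (\Box q \to \Diamond q) is false.
    At 3: \Box q is true, \Diamond q is true, so \Box q \to \Diamond q is true.
      At 3: \Box q requires q at every successor {1, 5}.
        At 1: q is true.
        At 5: q is true.
      So \Box q is true at 3.
      At 3: \Diamond q requires q at some successor in {1, 5}.
        q holds at 1, so \Diamond q is true at 3.

Yes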